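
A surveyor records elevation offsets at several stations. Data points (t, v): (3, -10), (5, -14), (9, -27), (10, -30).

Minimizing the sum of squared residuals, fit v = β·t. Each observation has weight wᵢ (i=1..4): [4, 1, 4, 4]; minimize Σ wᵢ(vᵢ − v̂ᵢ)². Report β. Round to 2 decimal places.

From the data, Σwᵢ·t·t = 785.
And Σwᵢ·t·v = -2362.
So MᵀWM·[β]ᵀ = MᵀWv: [[785]]·[β]ᵀ = [-2362]ᵀ.
β = (-2362)/785 = -3.00892.

β = -3.01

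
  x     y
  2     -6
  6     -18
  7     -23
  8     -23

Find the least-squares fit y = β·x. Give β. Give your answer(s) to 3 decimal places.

β = -3.039

MᵀM·[β]ᵀ = Mᵀy reads: 153·β = -465.
Hence β = -465 / 153 ≈ -3.03922.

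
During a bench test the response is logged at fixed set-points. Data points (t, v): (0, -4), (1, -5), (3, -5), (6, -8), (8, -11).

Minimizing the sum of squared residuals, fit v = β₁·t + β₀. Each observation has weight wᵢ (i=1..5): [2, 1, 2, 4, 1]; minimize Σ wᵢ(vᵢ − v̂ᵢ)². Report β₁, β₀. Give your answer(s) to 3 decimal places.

Forming XᵀWX = [[227, 39]; [39, 10]] and XᵀWv = [-315, -66]ᵀ gives XᵀWX·[β₁, β₀]ᵀ = XᵀWv.
Δ = 227·10 − 39² = 749.
β₁ = ((-315)·10 − 39·(-66))/749 = -576/749; β₀ = (227·(-66) − 39·(-315))/749 = -2697/749.

β₁ = -0.769, β₀ = -3.601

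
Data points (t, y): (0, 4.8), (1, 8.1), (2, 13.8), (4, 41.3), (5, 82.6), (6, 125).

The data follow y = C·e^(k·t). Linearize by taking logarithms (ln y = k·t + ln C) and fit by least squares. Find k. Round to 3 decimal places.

k = 0.554

Linearized form: ln y = k·t + ln C. From the 6 transformed points,
Over the data: Σt = 18.0000, Σ(t)² = 82.0000, Σln y = 19.2483, Σt·ln y = 73.2646.
Normal system: [[82.0000, 18.0000]; [18.0000, 6]]·[k, ln C]ᵀ = [73.2646, 19.2483]ᵀ.
Solving (det = 168.0000): k = 0.55427, ln C = 1.54524.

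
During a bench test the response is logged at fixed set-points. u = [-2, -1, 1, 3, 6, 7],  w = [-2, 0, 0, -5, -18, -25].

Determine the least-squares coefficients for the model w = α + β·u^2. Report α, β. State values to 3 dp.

α = 0.219, β = -0.513

Forming MᵀM = [[6, 100]; [100, 3796]] and Mᵀw = [-50, -1926]ᵀ gives MᵀM·[α, β]ᵀ = Mᵀw.
Eliminating β: 3796·(row 1) − 100·(row 2) gives 12776·α = 3796·(-50) − 100·(-1926) = 2800, so α = 350/1597.
Then β = ((-1926) − 100·(350/1597))/3796 = -1639/3194.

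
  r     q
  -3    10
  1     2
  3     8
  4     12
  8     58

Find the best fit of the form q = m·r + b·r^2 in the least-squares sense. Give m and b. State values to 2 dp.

Entries of XᵀX: Σr·r = 99, Σr·r^2 = 577, Σr^2·r^2 = 4515.
For Xᵀq: Σr·q = 508, Σr^2·q = 4068.
Eliminating b: 4515·(row 1) − 577·(row 2) gives 114056·m = 4515·508 − 577·4068 = -53616, so m = -6702/14257.
Then b = (4068 − 577·(-6702/14257))/4515 = 13702/14257.

m = -0.47, b = 0.96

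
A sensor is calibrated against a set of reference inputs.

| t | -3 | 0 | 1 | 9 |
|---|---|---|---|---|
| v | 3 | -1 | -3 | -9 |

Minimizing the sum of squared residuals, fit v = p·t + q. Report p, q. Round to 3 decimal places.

Forming AᵀA = [[91, 7]; [7, 4]] and Aᵀv = [-93, -10]ᵀ gives AᵀA·[p, q]ᵀ = Aᵀv.
Eliminating q: 4·(row 1) − 7·(row 2) gives 315·p = 4·(-93) − 7·(-10) = -302, so p = -302/315.
Then q = ((-10) − 7·(-302/315))/4 = -37/45.

p = -0.959, q = -0.822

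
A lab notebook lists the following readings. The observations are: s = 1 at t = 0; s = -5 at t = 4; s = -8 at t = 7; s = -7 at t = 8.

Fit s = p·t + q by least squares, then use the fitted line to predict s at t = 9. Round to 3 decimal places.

With design matrix A, AᵀA = [[129, 19]; [19, 4]] and Aᵀs = [-132, -19]ᵀ.
Determinant 129·4 − 19² = 155.
p = ((-132)·4 − 19·(-19))/155 = -167/155; q = (129·(-19) − 19·(-132))/155 = 57/155.
At t = 9: ŝ = (-167/155)·(9) + (57/155)·(1) = -1446/155.

ŝ = -9.329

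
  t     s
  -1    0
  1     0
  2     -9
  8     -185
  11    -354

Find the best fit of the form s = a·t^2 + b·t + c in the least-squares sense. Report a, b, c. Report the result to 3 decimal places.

a = -2.962, b = 0.159, c = 2.888

Sums needed: Σt^2·t^2 = 18755, Σt^2·t = 1851, Σt^2 = 191, Σt·t = 191, Σt = 21, Σ1 = 5.
Right-hand side: Σt^2·s = -54710, Σt·s = -5392, Σs = -548.
Normal equations: [[18755, 1851, 191]; [1851, 191, 21]; [191, 21, 5]]·[a, b, c]ᵀ = [-54710, -5392, -548]ᵀ.
Inverting the 3×3 Gram matrix, [a, b, c]ᵀ = [-96251/32493, 1724/10831, 93833/32493]ᵀ.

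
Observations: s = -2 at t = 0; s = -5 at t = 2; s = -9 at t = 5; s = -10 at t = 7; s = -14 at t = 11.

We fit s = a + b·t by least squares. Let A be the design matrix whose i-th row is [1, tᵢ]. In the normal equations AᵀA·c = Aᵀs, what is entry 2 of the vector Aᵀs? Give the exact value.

Entry 2 ↔ basis t, so (Aᵀs)_{2} = Σᵢ (t)·sᵢ = (0)·(-2) + (2)·(-5) + (5)·(-9) + (7)·(-10) + (11)·(-14) = -279.

-279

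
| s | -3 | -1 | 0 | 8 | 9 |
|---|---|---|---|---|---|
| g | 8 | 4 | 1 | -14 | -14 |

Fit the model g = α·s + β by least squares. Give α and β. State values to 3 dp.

The normal system MᵀM·[α, β]ᵀ = Mᵀg is [[155, 13]; [13, 5]]·[α, β]ᵀ = [-266, -15]ᵀ.
det = 155·5 − 13² = 606.
α = ((-266)·5 − 13·(-15))/606 = -1135/606; β = (155·(-15) − 13·(-266))/606 = 1133/606.

α = -1.873, β = 1.870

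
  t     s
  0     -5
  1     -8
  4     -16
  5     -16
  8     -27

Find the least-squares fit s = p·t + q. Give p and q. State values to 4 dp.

MᵀM·[p, q]ᵀ = Mᵀs reads: 106·p + 18·q = -368;  18·p + 5·q = -72.
Eliminating q: 5·(row 1) − 18·(row 2) gives 206·p = 5·(-368) − 18·(-72) = -544, so p = -272/103.
Then q = ((-72) − 18·(-272/103))/5 = -504/103.

p = -2.6408, q = -4.8932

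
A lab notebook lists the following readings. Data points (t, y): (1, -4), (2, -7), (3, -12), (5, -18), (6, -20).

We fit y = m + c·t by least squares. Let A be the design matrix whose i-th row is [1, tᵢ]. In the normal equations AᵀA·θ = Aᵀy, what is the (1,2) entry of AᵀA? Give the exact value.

Row 1 ↔ basis 1, column 2 ↔ basis t, so (AᵀA)_{1,2} = Σᵢ t = (1)·(1) + (1)·(2) + (1)·(3) + (1)·(5) + (1)·(6) = 17.

17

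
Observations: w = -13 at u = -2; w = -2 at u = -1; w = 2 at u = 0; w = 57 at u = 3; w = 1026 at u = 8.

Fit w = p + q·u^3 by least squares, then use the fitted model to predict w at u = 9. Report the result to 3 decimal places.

The normal equations are: 5·p + 530·q = 1070;  530·p + 262938·q = 526957.
(Σ1 = 5, Σu^3 = 530, Σu^3·u^3 = 262938, Σw = 1070, Σu^3·w = 526957.)
Eliminating q: 262938·(row 1) − 530·(row 2) gives 1033790·p = 262938·1070 − 530·526957 = 2056450, so p = 205645/103379.
Then q = (526957 − 530·(205645/103379))/262938 = 413537/206758.
At u = 9: ŵ = (205645/103379)·(1) + (413537/206758)·(729) = 301879763/206758.

ŵ = 1460.063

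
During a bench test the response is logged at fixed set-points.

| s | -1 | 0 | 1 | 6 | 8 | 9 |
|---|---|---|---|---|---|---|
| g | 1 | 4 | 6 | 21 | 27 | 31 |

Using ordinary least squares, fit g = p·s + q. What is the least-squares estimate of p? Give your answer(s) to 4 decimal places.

p = 2.9631

The normal system XᵀX·[p, q]ᵀ = Xᵀg is [[183, 23]; [23, 6]]·[p, q]ᵀ = [626, 90]ᵀ.
det = 183·6 − 23² = 569.
p = (626·6 − 23·90)/569 = 1686/569; q = (183·90 − 23·626)/569 = 2072/569.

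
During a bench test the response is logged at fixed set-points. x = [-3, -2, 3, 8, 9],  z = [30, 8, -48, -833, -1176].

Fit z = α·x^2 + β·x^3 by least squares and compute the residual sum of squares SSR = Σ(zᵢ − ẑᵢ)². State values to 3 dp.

Forming MᵀM = [[10835, 91785]; [91785, 795107]] and Mᵀz = [-148698, -1285970]ᵀ gives MᵀM·[α, β]ᵀ = Mᵀz.
Eliminating β: 795107·(row 1) − 91785·(row 2) gives 190498120·α = 795107·(-148698) − 91785·(-1285970) = -198064236, so α = -49516059/47624530.
Then β = ((-1285970) − 91785·(-49516059/47624530))/795107 = -14261951/9524906.
Residuals: -25491477/23812265, 4291218/23812265, 42515238/23812265, 4194423/23812265, -5417553/23812265; SSR = 105941979/23812265.

SSR = 4.449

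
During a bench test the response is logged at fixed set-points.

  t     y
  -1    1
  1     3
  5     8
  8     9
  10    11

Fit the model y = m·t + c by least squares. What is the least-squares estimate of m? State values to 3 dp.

Compute the Gram sums: Σt·t = 191, Σt = 23, Σ1 = 5.
For Aᵀy: Σt·y = 224, Σy = 32.
Δ = 191·5 − 23² = 426.
m = (224·5 − 23·32)/426 = 64/71; c = (191·32 − 23·224)/426 = 160/71.

m = 0.901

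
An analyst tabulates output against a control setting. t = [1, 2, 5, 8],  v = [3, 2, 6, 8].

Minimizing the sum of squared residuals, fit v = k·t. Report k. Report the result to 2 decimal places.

From the data, Σt·t = 94.
And Σt·v = 101.
XᵀX·[k]ᵀ = Xᵀv becomes [[94]]·[k]ᵀ = [101]ᵀ.
Hence k = 101 / 94 ≈ 1.07447.

k = 1.07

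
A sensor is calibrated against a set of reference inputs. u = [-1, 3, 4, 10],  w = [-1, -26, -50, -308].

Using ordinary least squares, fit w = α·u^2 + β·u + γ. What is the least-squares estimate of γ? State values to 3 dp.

The normal system XᵀX·[α, β, γ]ᵀ = Xᵀw is [[10338, 1090, 126]; [1090, 126, 16]; [126, 16, 4]]·[α, β, γ]ᵀ = [-31835, -3357, -385]ᵀ.
Inverting the 3×3 Gram matrix, [α, β, γ]ᵀ = [-157103/51482, -11939/25741, 44557/25741]ᵀ.

γ = 1.731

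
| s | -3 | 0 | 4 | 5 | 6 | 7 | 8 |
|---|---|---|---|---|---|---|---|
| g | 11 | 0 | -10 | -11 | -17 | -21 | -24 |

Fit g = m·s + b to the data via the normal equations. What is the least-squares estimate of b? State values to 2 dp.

b = 1.56

Normal-equation sums: Σs·s = 199, Σs = 27, Σ1 = 7.
For Aᵀg: Σs·g = -569, Σg = -72.
Normal equations: [[199, 27]; [27, 7]]·[m, b]ᵀ = [-569, -72]ᵀ.
det = 199·7 − 27² = 664.
m = ((-569)·7 − 27·(-72))/664 = -2039/664; b = (199·(-72) − 27·(-569))/664 = 1035/664.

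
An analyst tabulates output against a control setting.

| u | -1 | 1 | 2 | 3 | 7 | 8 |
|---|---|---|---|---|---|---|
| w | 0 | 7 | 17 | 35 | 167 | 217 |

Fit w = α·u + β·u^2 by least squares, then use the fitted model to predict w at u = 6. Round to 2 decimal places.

Forming AᵀA = [[128, 890]; [890, 6596]] and Aᵀw = [3051, 22461]ᵀ gives AᵀA·[α, β]ᵀ = Aᵀw.
Δ = 128·6596 − 890² = 52188.
α = (3051·6596 − 890·22461)/52188 = 22351/8698; β = (128·22461 − 890·3051)/52188 = 26603/8698.
At u = 6: ŵ = (22351/8698)·(6) + (26603/8698)·(36) = 545907/4349.

ŵ = 125.52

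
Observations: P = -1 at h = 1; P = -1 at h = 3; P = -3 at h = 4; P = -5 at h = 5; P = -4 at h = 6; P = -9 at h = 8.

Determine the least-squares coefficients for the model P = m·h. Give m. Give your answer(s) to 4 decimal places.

From the data, Σh·h = 151.
Moment sums: Σh·P = -137.
So MᵀM·[m]ᵀ = MᵀP: [[151]]·[m]ᵀ = [-137]ᵀ.
m = (-137)/151 = -0.907285.

m = -0.9073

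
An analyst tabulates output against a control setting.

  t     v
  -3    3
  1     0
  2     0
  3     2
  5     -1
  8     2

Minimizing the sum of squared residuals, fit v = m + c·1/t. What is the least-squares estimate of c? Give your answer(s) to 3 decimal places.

Sums needed: Σ1 = 6, Σ1/t = 73/40, Σ1/t·1/t = 22001/14400.
For Mᵀv: Σv = 6, Σ1/t·v = -17/60.
det = 6·(22001/14400) − (73/40)² = 5603/960.
m = (6·(22001/14400) − (73/40)·(-17/60))/(5603/960) = 46484/28015; c = (6·(-17/60) − (73/40)·6)/(5603/960) = -12144/5603.

c = -2.167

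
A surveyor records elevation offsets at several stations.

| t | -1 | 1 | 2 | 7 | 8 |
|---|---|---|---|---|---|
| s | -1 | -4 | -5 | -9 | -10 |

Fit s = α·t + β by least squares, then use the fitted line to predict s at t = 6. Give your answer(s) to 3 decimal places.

ŝ = -8.239

From the data, Σt·t = 119, Σt = 17, Σ1 = 5.
For Mᵀs: Σt·s = -156, Σs = -29.
So MᵀM·[α, β]ᵀ = Mᵀs: [[119, 17]; [17, 5]]·[α, β]ᵀ = [-156, -29]ᵀ.
Δ = 119·5 − 17² = 306.
α = ((-156)·5 − 17·(-29))/306 = -287/306; β = (119·(-29) − 17·(-156))/306 = -47/18.
At t = 6: ŝ = (-287/306)·(6) + (-47/18)·(1) = -2521/306.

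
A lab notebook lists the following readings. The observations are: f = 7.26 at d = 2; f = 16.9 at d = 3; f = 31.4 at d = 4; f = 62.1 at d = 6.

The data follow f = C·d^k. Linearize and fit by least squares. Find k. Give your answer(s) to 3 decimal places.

k = 1.967

Taking logs, ln f = k·ln d + ln C, so regress ln f on ln d.
Σln d = 4.9698, Σ(ln d)² = 6.8196, Σln f = 12.3852, Σln d·ln f = 16.6562.
Equations: 6.8196·k + 4.9698·ln C = 16.6562;  4.9698·k + 4·ln C = 12.3852.
Slope k = (n·Σln d·ln f − Σln d·Σln f)/(n·Σ(ln d)² − (Σln d)²) = (4·16.6562 − 4.9698·12.3852)/2.5794 = 1.96652; ln C = (Σln f − k·Σln d)/n = 0.65300.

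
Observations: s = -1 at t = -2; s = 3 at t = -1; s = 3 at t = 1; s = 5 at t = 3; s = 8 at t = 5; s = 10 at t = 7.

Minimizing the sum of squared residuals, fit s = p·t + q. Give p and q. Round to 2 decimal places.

p = 1.09, q = 2.30

Entries of MᵀM: Σt·t = 89, Σt = 13, Σ1 = 6.
And Σt·s = 127, Σs = 28.
MᵀM·[p, q]ᵀ = Mᵀs becomes [[89, 13]; [13, 6]]·[p, q]ᵀ = [127, 28]ᵀ.
Δ = 89·6 − 13² = 365.
p = (127·6 − 13·28)/365 = 398/365; q = (89·28 − 13·127)/365 = 841/365.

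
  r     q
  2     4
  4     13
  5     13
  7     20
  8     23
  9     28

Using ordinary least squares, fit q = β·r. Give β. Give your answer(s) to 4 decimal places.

β = 2.9331

From the data, Σr·r = 239.
Right-hand side: Σr·q = 701.
XᵀX·[β]ᵀ = Xᵀq becomes [[239]]·[β]ᵀ = [701]ᵀ.
Hence β = 701 / 239 ≈ 2.93305.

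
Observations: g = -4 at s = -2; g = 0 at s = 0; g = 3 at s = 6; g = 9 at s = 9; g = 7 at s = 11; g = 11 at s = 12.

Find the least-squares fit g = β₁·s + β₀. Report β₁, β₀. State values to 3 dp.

Forming AᵀA = [[386, 36]; [36, 6]] and Aᵀg = [316, 26]ᵀ gives AᵀA·[β₁, β₀]ᵀ = Aᵀg.
Determinant 386·6 − 36² = 1020.
β₁ = (316·6 − 36·26)/1020 = 16/17; β₀ = (386·26 − 36·316)/1020 = -67/51.

β₁ = 0.941, β₀ = -1.314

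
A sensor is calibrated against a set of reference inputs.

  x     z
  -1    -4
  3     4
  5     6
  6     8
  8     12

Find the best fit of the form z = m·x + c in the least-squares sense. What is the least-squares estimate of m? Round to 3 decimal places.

Entries of AᵀA: Σx·x = 135, Σx = 21, Σ1 = 5.
For Aᵀz: Σx·z = 190, Σz = 26.
AᵀA·[m, c]ᵀ = Aᵀz becomes [[135, 21]; [21, 5]]·[m, c]ᵀ = [190, 26]ᵀ.
Eliminating c: 5·(row 1) − 21·(row 2) gives 234·m = 5·190 − 21·26 = 404, so m = 202/117.
Then c = (26 − 21·(202/117))/5 = -80/39.

m = 1.726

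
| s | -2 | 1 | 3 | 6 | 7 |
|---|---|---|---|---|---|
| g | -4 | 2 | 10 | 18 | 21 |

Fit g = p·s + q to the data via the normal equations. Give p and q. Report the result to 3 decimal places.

p = 2.852, q = 0.844

Setting ∂/∂p … = 0 gives: 99·p + 15·q = 295;  15·p + 5·q = 47.
Determinant 99·5 − 15² = 270.
p = (295·5 − 15·47)/270 = 77/27; q = (99·47 − 15·295)/270 = 38/45.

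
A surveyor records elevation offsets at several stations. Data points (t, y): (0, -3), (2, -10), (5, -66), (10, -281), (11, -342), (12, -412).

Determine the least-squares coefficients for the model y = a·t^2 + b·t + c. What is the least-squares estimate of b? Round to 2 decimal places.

Setting ∂/∂a … = 0 gives: 46018·a + 4192·b + 394·c = -130500;  4192·a + 394·b + 40·c = -11866;  394·a + 40·b + 6·c = -1114.
(Σt^2·t^2 = 46018, Σt^2·t = 4192, Σt^2 = 394, Σt·t = 394, Σt = 40, Σ1 = 6, Σt^2·y = -130500, Σt·y = -11866, Σy = -1114.)
Inverting the 3×3 Gram matrix, [a, b, c]ᵀ = [-264893/86178, 125941/43089, -94985/28726]ᵀ.

b = 2.92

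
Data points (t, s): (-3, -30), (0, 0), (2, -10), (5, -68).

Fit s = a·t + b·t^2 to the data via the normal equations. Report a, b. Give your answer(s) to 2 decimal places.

Setting ∂/∂a … = 0 gives: 38·a + 106·b = -270;  106·a + 722·b = -2010.
(Σt·t = 38, Σt·t^2 = 106, Σt^2·t^2 = 722, Σt·s = -270, Σt^2·s = -2010.)
det = 38·722 − 106² = 16200.
a = ((-270)·722 − 106·(-2010))/16200 = 151/135; b = (38·(-2010) − 106·(-270))/16200 = -398/135.

a = 1.12, b = -2.95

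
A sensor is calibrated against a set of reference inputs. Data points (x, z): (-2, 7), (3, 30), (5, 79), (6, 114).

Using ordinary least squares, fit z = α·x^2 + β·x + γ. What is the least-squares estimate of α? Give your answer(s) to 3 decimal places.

From the data, Σx^2·x^2 = 2018, Σx^2·x = 360, Σx^2 = 74, Σx·x = 74, Σx = 12, Σ1 = 4.
Moment sums: Σx^2·z = 6377, Σx·z = 1155, Σz = 230.
So MᵀM·[α, β, γ]ᵀ = Mᵀz: [[2018, 360, 74]; [360, 74, 12]; [74, 12, 4]]·[α, β, γ]ᵀ = [6377, 1155, 230]ᵀ.
Row-reducing yields α = 8233/2809, β = 8949/5618, γ = -8433/5618.

α = 2.931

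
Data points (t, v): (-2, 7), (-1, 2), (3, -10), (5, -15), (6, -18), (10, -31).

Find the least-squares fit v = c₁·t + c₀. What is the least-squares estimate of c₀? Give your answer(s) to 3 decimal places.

Forming MᵀM = [[175, 21]; [21, 6]] and Mᵀv = [-539, -65]ᵀ gives MᵀM·[c₁, c₀]ᵀ = Mᵀv.
Determinant 175·6 − 21² = 609.
c₁ = ((-539)·6 − 21·(-65))/609 = -89/29; c₀ = (175·(-65) − 21·(-539))/609 = -8/87.

c₀ = -0.092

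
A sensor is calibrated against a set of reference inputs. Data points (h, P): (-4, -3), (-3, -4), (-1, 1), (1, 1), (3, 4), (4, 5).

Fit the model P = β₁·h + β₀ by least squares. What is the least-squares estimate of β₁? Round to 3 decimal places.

β₁ = 1.077

Sums needed: Σh·h = 52, Σh = 0, Σ1 = 6.
And Σh·P = 56, ΣP = 4.
Δ = 52·6 − 0² = 312.
β₁ = (56·6 − 0·4)/312 = 14/13; β₀ = (52·4 − 0·56)/312 = 2/3.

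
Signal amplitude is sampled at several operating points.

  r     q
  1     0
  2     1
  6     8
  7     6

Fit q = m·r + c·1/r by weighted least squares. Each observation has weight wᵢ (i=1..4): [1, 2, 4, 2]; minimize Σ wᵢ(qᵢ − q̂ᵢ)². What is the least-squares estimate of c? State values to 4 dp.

Compute the Gram sums: Σwᵢ·r·r = 251, Σwᵢ·r·1/r = 9, Σwᵢ·1/r·1/r = 1457/882.
Moment sums: Σwᵢ·r·q = 280, Σwᵢ·1/r·q = 169/21.
AᵀWA·[m, c]ᵀ = AᵀWq becomes [[251, 9]; [9, 1457/882]]·[m, c]ᵀ = [280, 169/21]ᵀ.
Determinant 251·(1457/882) − 9² = 294265/882.
m = (280·(1457/882) − 9·(169/21))/(294265/882) = 344078/294265; c = (251·(169/21) − 9·280)/(294265/882) = -441042/294265.

c = -1.4988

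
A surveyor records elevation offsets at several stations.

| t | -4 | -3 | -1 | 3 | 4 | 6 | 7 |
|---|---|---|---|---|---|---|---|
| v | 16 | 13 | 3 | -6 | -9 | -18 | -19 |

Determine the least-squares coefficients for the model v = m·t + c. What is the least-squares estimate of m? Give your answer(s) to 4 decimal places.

Entries of MᵀM: Σt·t = 136, Σt = 12, Σ1 = 7.
Right-hand side: Σt·v = -401, Σv = -20.
So MᵀM·[m, c]ᵀ = Mᵀv: [[136, 12]; [12, 7]]·[m, c]ᵀ = [-401, -20]ᵀ.
Eliminating c: 7·(row 1) − 12·(row 2) gives 808·m = 7·(-401) − 12·(-20) = -2567, so m = -2567/808.
Then c = ((-20) − 12·(-2567/808))/7 = 523/202.

m = -3.1770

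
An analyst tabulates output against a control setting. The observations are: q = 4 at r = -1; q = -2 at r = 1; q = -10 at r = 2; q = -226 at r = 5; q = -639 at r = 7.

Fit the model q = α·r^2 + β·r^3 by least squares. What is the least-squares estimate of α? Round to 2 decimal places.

α = 1.08

Sums needed: Σr^2·r^2 = 3044, Σr^2·r^3 = 19964, Σr^3·r^3 = 133340.
Right-hand side: Σr^2·q = -36999, Σr^3·q = -247513.
AᵀA·[α, β]ᵀ = Aᵀq becomes [[3044, 19964]; [19964, 133340]]·[α, β]ᵀ = [-36999, -247513]ᵀ.
Eliminating β: 133340·(row 1) − 19964·(row 2) gives 7325664·α = 133340·(-36999) − 19964·(-247513) = 7902872, so α = 987859/915708.
Then β = ((-247513) − 19964·(987859/915708))/133340 = -461923/228927.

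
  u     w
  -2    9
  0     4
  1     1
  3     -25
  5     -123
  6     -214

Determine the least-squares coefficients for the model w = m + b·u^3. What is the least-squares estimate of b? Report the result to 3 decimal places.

Normal-equation sums: Σ1 = 6, Σu^3 = 361, Σu^3·u^3 = 63075.
Moment sums: Σw = -348, Σu^3·w = -62345.
XᵀX·[m, b]ᵀ = Xᵀw becomes [[6, 361]; [361, 63075]]·[m, b]ᵀ = [-348, -62345]ᵀ.
Determinant 6·63075 − 361² = 248129.
m = ((-348)·63075 − 361·(-62345))/248129 = 556445/248129; b = (6·(-62345) − 361·(-348))/248129 = -248442/248129.

b = -1.001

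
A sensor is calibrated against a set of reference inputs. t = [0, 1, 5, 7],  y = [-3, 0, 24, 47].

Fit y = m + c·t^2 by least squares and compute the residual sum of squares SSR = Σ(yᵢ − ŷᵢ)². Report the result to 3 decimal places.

SSR = 2.718

Compute the Gram sums: Σ1 = 4, Σt^2 = 75, Σt^2·t^2 = 3027.
For Aᵀy: Σy = 68, Σt^2·y = 2903.
So AᵀA·[m, c]ᵀ = Aᵀy: [[4, 75]; [75, 3027]]·[m, c]ᵀ = [68, 2903]ᵀ.
Δ = 4·3027 − 75² = 6483.
m = (68·3027 − 75·2903)/6483 = -3963/2161; c = (4·2903 − 75·68)/6483 = 6512/6483.
Residuals: -2520/2161, 5377/6483, 4681/6483, -2498/6483; SSR = 17618/6483.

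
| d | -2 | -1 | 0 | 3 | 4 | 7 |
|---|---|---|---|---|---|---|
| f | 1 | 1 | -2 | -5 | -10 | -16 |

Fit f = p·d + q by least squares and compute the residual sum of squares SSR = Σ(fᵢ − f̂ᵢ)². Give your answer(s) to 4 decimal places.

Sums needed: Σd·d = 79, Σd = 11, Σ1 = 6.
Right-hand side: Σd·f = -170, Σf = -31.
XᵀX·[p, q]ᵀ = Xᵀf becomes [[79, 11]; [11, 6]]·[p, q]ᵀ = [-170, -31]ᵀ.
Δ = 79·6 − 11² = 353.
p = ((-170)·6 − 11·(-31))/353 = -679/353; q = (79·(-31) − 11·(-170))/353 = -579/353.
Residuals: -426/353, 253/353, -127/353, 851/353, -235/353, -316/353; SSR = 3232/353.

SSR = 9.1558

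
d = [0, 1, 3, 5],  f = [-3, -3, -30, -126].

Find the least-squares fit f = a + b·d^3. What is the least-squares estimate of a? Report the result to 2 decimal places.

Setting ∂/∂a … = 0 gives: 4·a + 153·b = -162;  153·a + 16355·b = -16563.
(Σ1 = 4, Σd^3 = 153, Σd^3·d^3 = 16355, Σf = -162, Σd^3·f = -16563.)
Δ = 4·16355 − 153² = 42011.
a = ((-162)·16355 − 153·(-16563))/42011 = -115371/42011; b = (4·(-16563) − 153·(-162))/42011 = -41466/42011.

a = -2.75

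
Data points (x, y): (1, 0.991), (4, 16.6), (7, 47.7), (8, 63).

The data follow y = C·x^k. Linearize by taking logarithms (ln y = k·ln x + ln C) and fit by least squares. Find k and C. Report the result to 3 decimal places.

With ln yᵢ as the transformed response and ln xᵢ as the regressor:
Over the data: Σln x = 5.4116, Σ(ln x)² = 10.0325, Σln y = 10.8084, Σln x·ln y = 20.0309.
Normal system: [[10.0325, 5.4116]; [5.4116, 4]]·[k, ln C]ᵀ = [20.0309, 10.8084]ᵀ.
Δ = 10.0325·4 − (5.4116)² = 10.8439; k = (20.0309·4 − 5.4116·10.8084)/10.8439 = 1.99486, ln C = (10.0325·10.8084 − 5.4116·20.0309)/10.8439 = 0.00323, so C = exp(0.00323) = 1.00324.

k = 1.995, C = 1.003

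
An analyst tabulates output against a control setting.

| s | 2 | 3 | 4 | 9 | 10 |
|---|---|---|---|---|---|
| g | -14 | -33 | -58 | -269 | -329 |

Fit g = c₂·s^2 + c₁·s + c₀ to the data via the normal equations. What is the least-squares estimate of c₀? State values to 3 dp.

c₀ = 6.553

Sums needed: Σs^2·s^2 = 16914, Σs^2·s = 1828, Σs^2 = 210, Σs·s = 210, Σs = 28, Σ1 = 5.
Moment sums: Σs^2·g = -55970, Σs·g = -6070, Σg = -703.
MᵀM·[c₂, c₁, c₀]ᵀ = Mᵀg becomes [[16914, 1828, 210]; [1828, 210, 28]; [210, 28, 5]]·[c₂, c₁, c₀]ᵀ = [-55970, -6070, -703]ᵀ.
Solving the 3×3 system (Gaussian elimination) gives c₂ = -19968/6871, c₁ = -30791/6871, c₀ = 45023/6871.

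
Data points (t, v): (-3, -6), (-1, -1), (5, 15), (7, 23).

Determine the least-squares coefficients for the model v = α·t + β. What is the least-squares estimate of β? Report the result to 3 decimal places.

The normal equations are: 84·α + 8·β = 255;  8·α + 4·β = 31.
(Σt·t = 84, Σt = 8, Σ1 = 4, Σt·v = 255, Σv = 31.)
Eliminating β: 4·(row 1) − 8·(row 2) gives 272·α = 4·255 − 8·31 = 772, so α = 193/68.
Then β = (31 − 8·(193/68))/4 = 141/68.

β = 2.074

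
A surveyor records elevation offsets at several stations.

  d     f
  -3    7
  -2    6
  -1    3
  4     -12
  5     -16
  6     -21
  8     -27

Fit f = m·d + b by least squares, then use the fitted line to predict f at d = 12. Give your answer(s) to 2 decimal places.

f̂ = -38.90

Forming XᵀX = [[155, 17]; [17, 7]] and Xᵀf = [-506, -60]ᵀ gives XᵀX·[m, b]ᵀ = Xᵀf.
det = 155·7 − 17² = 796.
m = ((-506)·7 − 17·(-60))/796 = -1261/398; b = (155·(-60) − 17·(-506))/796 = -349/398.
At d = 12: f̂ = (-1261/398)·(12) + (-349/398)·(1) = -15481/398.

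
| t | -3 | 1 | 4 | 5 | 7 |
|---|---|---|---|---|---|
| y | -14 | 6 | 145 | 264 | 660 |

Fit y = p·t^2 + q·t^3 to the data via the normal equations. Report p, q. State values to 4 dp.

p = 3.0552, q = 1.4899

Entries of AᵀA: Σt^2·t^2 = 3364, Σt^2·t^3 = 20714, Σt^3·t^3 = 138100.
For Aᵀy: Σt^2·y = 41140, Σt^3·y = 269044.
Normal equations: [[3364, 20714]; [20714, 138100]]·[p, q]ᵀ = [41140, 269044]ᵀ.
Determinant 3364·138100 − 20714² = 35498604.
p = (41140·138100 − 20714·269044)/35498604 = 27114146/8874651; q = (3364·269044 − 20714·41140)/35498604 = 13222514/8874651.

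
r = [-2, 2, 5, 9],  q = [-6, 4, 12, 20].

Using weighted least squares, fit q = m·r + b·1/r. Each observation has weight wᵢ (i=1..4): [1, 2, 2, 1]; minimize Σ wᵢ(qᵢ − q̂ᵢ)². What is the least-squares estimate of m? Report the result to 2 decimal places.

From the data, Σwᵢ·r·r = 143, Σwᵢ·r·1/r = 6, Σwᵢ·1/r·1/r = 6823/8100.
Moment sums: Σwᵢ·r·q = 328, Σwᵢ·1/r·q = 631/45.
So XᵀWX·[m, b]ᵀ = XᵀWq: [[143, 6]; [6, 6823/8100]]·[m, b]ᵀ = [328, 631/45]ᵀ.
Δ = 143·(6823/8100) − 6² = 684089/8100.
m = (328·(6823/8100) − 6·(631/45))/(684089/8100) = 222352/97727; b = (143·(631/45) − 6·328)/(684089/8100) = 43020/97727.

m = 2.28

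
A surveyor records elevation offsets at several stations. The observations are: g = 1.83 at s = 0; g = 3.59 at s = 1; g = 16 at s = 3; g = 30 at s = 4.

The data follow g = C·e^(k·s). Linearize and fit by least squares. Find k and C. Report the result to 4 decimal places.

With ln gᵢ as the transformed response and sᵢ as the regressor:
Σs = 8.0000, Σ(s)² = 26.0000, Σln g = 8.0563, Σs·ln g = 23.2007.
Equations: 26.0000·k + 8.0000·ln C = 23.2007;  8.0000·k + 4·ln C = 8.0563.
Δ = 26.0000·4 − (8.0000)² = 40.0000; k = (23.2007·4 − 8.0000·8.0563)/40.0000 = 0.70882, ln C = (26.0000·8.0563 − 8.0000·23.2007)/40.0000 = 0.59642, so C = exp(0.59642) = 1.81561.

k = 0.7088, C = 1.8156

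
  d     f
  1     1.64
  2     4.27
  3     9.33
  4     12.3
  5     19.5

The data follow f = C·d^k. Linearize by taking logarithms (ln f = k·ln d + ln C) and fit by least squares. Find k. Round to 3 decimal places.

Let Y = ln f. Fitting Y = k·ln d + ln C by least squares:
Over the data: Σln d = 4.7875, Σ(ln d)² = 6.1995, Σln f = 9.6596, Σln d·ln f = 11.7194.
Normal system: [[6.1995, 4.7875]; [4.7875, 5]]·[k, ln C]ᵀ = [11.7194, 9.6596]ᵀ.
Δ = 6.1995·5 − (4.7875)² = 8.0774; k = (11.7194·5 − 4.7875·9.6596)/8.0774 = 1.52918, ln C = (6.1995·9.6596 − 4.7875·11.7194)/8.0774 = 0.46773.

k = 1.529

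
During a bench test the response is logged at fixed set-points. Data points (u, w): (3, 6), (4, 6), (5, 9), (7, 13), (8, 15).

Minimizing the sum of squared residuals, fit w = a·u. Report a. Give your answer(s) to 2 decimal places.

a = 1.83

Forming MᵀM = [[163]] and Mᵀw = [298]ᵀ gives MᵀM·[a]ᵀ = Mᵀw.
Hence a = 298 / 163 ≈ 1.82822.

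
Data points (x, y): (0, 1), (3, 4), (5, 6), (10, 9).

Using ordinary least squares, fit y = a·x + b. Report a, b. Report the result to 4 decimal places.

The normal system AᵀA·[a, b]ᵀ = Aᵀy is [[134, 18]; [18, 4]]·[a, b]ᵀ = [132, 20]ᵀ.
det = 134·4 − 18² = 212.
a = (132·4 − 18·20)/212 = 42/53; b = (134·20 − 18·132)/212 = 76/53.

a = 0.7925, b = 1.4340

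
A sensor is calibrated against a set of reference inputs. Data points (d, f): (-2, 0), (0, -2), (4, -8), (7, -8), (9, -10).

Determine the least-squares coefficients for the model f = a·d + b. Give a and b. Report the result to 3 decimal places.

a = -0.906, b = -2.338

Sums needed: Σd·d = 150, Σd = 18, Σ1 = 5.
And Σd·f = -178, Σf = -28.
So MᵀM·[a, b]ᵀ = Mᵀf: [[150, 18]; [18, 5]]·[a, b]ᵀ = [-178, -28]ᵀ.
Δ = 150·5 − 18² = 426.
a = ((-178)·5 − 18·(-28))/426 = -193/213; b = (150·(-28) − 18·(-178))/426 = -166/71.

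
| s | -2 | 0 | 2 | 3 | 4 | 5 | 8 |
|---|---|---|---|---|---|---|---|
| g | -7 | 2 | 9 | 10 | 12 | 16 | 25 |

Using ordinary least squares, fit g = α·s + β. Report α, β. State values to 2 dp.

α = 3.06, β = 0.82

With design matrix A, AᵀA = [[122, 20]; [20, 7]] and Aᵀg = [390, 67]ᵀ.
det = 122·7 − 20² = 454.
α = (390·7 − 20·67)/454 = 695/227; β = (122·67 − 20·390)/454 = 187/227.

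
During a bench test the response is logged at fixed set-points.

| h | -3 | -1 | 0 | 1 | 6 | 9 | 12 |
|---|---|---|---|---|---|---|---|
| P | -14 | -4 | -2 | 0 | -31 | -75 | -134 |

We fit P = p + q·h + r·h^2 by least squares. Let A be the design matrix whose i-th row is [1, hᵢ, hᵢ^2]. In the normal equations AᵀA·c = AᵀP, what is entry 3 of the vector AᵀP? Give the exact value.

-26617

Entry 3 ↔ basis h^2, so (AᵀP)_{3} = Σᵢ (h^2)·Pᵢ = (9)·(-14) + (1)·(-4) + (0)·(-2) + (1)·(0) + (36)·(-31) + (81)·(-75) + (144)·(-134) = -26617.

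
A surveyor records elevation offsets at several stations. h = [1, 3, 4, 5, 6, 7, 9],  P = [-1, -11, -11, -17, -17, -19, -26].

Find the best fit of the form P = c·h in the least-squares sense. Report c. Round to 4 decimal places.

The normal system MᵀM·[c]ᵀ = MᵀP is [[217]]·[c]ᵀ = [-632]ᵀ.
c = (-632)/217 = -2.91244.

c = -2.9124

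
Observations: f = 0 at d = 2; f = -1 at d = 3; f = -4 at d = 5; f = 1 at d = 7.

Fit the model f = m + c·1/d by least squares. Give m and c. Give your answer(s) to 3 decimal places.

From the data, Σ1 = 4, Σ1/d = 247/210, Σ1/d·1/d = 18589/44100.
And Σf = -4, Σ1/d·f = -104/105.
Normal equations: [[4, 247/210]; [247/210, 18589/44100]]·[m, c]ᵀ = [-4, -104/105]ᵀ.
det = 4·(18589/44100) − (247/210)² = 1483/4900.
m = ((-4)·(18589/44100) − (247/210)·(-104/105))/(1483/4900) = -7660/4449; c = (4·(-104/105) − (247/210)·(-4))/(1483/4900) = 3640/1483.

m = -1.722, c = 2.454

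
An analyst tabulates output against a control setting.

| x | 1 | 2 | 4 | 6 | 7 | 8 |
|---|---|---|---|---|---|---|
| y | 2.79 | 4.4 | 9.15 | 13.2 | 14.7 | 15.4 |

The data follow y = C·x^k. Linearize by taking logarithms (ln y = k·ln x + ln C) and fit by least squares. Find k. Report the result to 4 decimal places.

k = 0.8675

With ln yᵢ as the transformed response and ln xᵢ as the regressor:
Over the data: Σln x = 7.8966, Σ(ln x)² = 13.7233, Σln y = 12.7238, Σln x·ln y = 19.6353.
Normal system: [[13.7233, 7.8966]; [7.8966, 6]]·[k, ln C]ᵀ = [19.6353, 12.7238]ᵀ.
Slope k = (n·Σln x·ln y − Σln x·Σln y)/(n·Σ(ln x)² − (Σln x)²) = (6·19.6353 − 7.8966·12.7238)/19.9843 = 0.86754; ln C = (Σln y − k·Σln x)/n = 0.97887.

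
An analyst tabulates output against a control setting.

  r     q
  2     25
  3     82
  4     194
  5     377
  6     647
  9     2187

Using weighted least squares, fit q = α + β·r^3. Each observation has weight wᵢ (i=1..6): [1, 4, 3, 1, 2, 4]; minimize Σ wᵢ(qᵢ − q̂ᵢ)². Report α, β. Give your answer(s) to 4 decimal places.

With design matrix X, XᵀWX = [[15, 3781]; [3781, 2249969]] and XᵀWq = [11354, 6750225]ᵀ.
Eliminating β: 2249969·(row 1) − 3781·(row 2) gives 19453574·α = 2249969·11354 − 3781·6750225 = 23547301, so α = 23547301/19453574.
Then β = (6750225 − 3781·(23547301/19453574))/2249969 = 58323901/19453574.

α = 1.2104, β = 2.9981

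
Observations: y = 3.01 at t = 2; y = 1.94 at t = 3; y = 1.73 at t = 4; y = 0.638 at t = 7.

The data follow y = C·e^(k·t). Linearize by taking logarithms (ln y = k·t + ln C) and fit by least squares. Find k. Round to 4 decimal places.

Linearized form: ln y = k·t + ln C. From the 4 transformed points,
Σt = 16.0000, Σ(t)² = 78.0000, Σln y = 1.8633, Σt·ln y = 3.2385.
Equations: 78.0000·k + 16.0000·ln C = 3.2385;  16.0000·k + 4·ln C = 1.8633.
Solving (det = 56.0000): k = -0.30106, ln C = 1.67007.

k = -0.3011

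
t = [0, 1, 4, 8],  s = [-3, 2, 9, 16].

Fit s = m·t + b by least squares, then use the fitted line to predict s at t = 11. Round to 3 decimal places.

ŝ = 23.600

Sums needed: Σt·t = 81, Σt = 13, Σ1 = 4.
Right-hand side: Σt·s = 166, Σs = 24.
Normal equations: [[81, 13]; [13, 4]]·[m, b]ᵀ = [166, 24]ᵀ.
det = 81·4 − 13² = 155.
m = (166·4 − 13·24)/155 = 352/155; b = (81·24 − 13·166)/155 = -214/155.
At t = 11: ŝ = (352/155)·(11) + (-214/155)·(1) = 118/5.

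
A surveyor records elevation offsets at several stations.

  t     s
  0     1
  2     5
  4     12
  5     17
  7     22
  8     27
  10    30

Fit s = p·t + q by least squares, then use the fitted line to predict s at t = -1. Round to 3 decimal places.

ŝ = -2.829

Normal-equation sums: Σt·t = 258, Σt = 36, Σ1 = 7.
Moment sums: Σt·s = 813, Σs = 114.
Eliminating q: 7·(row 1) − 36·(row 2) gives 510·p = 7·813 − 36·114 = 1587, so p = 529/170.
Then q = (114 − 36·(529/170))/7 = 24/85.
At t = -1: ŝ = (529/170)·(-1) + (24/85)·(1) = -481/170.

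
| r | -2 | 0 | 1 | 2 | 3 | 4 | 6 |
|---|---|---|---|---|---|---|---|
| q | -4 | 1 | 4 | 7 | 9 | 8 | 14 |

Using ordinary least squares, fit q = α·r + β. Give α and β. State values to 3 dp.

α = 2.167, β = 1.238

The normal equations are: 70·α + 14·β = 169;  14·α + 7·β = 39.
Eliminating β: 7·(row 1) − 14·(row 2) gives 294·α = 7·169 − 14·39 = 637, so α = 13/6.
Then β = (39 − 14·(13/6))/7 = 26/21.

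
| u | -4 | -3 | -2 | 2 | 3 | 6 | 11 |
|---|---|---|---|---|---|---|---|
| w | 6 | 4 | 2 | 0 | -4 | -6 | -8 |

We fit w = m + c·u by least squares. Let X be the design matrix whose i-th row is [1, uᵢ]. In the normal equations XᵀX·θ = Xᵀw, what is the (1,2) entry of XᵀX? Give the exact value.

13

Row 1 ↔ basis 1, column 2 ↔ basis u, so (XᵀX)_{1,2} = Σᵢ u = (1)·(-4) + (1)·(-3) + (1)·(-2) + (1)·(2) + (1)·(3) + (1)·(6) + (1)·(11) = 13.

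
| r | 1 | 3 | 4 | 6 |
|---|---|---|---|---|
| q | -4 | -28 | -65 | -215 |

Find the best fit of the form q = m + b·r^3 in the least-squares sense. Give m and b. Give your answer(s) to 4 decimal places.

Forming AᵀA = [[4, 308]; [308, 51482]] and Aᵀq = [-312, -51360]ᵀ gives AᵀA·[m, b]ᵀ = Aᵀq.
Δ = 4·51482 − 308² = 111064.
m = ((-312)·51482 − 308·(-51360))/111064 = -30438/13883; b = (4·(-51360) − 308·(-312))/111064 = -13668/13883.

m = -2.1925, b = -0.9845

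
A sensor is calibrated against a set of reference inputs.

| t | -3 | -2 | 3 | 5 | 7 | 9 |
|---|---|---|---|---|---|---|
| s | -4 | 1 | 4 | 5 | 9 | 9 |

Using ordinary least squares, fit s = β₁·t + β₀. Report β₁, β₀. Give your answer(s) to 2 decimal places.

Entries of MᵀM: Σt·t = 177, Σt = 19, Σ1 = 6.
For Mᵀs: Σt·s = 191, Σs = 24.
So MᵀM·[β₁, β₀]ᵀ = Mᵀs: [[177, 19]; [19, 6]]·[β₁, β₀]ᵀ = [191, 24]ᵀ.
Eliminating β₀: 6·(row 1) − 19·(row 2) gives 701·β₁ = 6·191 − 19·24 = 690, so β₁ = 690/701.
Then β₀ = (24 − 19·(690/701))/6 = 619/701.

β₁ = 0.98, β₀ = 0.88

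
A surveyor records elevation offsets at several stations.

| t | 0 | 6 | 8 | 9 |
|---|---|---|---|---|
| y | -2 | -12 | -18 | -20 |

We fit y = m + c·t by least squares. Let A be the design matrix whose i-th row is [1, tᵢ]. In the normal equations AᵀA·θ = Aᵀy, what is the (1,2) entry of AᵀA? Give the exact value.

23

Row 1 ↔ basis 1, column 2 ↔ basis t, so (AᵀA)_{1,2} = Σᵢ t = (1)·(0) + (1)·(6) + (1)·(8) + (1)·(9) = 23.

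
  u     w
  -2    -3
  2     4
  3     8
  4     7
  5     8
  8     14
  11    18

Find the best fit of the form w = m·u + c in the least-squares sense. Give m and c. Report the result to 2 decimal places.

The normal system XᵀX·[m, c]ᵀ = Xᵀw is [[243, 31]; [31, 7]]·[m, c]ᵀ = [416, 56]ᵀ.
det = 243·7 − 31² = 740.
m = (416·7 − 31·56)/740 = 294/185; c = (243·56 − 31·416)/740 = 178/185.

m = 1.59, c = 0.96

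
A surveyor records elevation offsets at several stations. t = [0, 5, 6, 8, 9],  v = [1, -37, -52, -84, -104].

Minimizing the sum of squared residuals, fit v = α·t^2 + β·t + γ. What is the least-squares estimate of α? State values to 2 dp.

α = -0.98

The normal system XᵀX·[α, β, γ]ᵀ = Xᵀv is [[12578, 1582, 206]; [1582, 206, 28]; [206, 28, 5]]·[α, β, γ]ᵀ = [-16597, -2105, -276]ᵀ.
Inverting the 3×3 Gram matrix, [α, β, γ]ᵀ = [-1819/1848, -739/264, 317/308]ᵀ.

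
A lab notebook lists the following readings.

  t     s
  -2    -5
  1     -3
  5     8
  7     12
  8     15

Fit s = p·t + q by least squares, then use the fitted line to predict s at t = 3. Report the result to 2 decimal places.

The normal equations are: 143·p + 19·q = 251;  19·p + 5·q = 27.
(Σt·t = 143, Σt = 19, Σ1 = 5, Σt·s = 251, Σs = 27.)
Eliminating q: 5·(row 1) − 19·(row 2) gives 354·p = 5·251 − 19·27 = 742, so p = 371/177.
Then q = (27 − 19·(371/177))/5 = -454/177.
At t = 3: ŝ = (371/177)·(3) + (-454/177)·(1) = 659/177.

ŝ = 3.72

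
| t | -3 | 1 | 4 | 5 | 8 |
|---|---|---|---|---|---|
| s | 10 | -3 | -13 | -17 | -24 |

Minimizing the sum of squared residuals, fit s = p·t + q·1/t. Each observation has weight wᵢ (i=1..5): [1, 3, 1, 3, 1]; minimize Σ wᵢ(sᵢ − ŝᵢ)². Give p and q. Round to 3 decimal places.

p = -3.226, q = 0.075

With design matrix M, MᵀWM = [[167, 9]; [9, 47653/14400]] and MᵀWs = [-538, -1727/60]ᵀ.
Δ = 167·(47653/14400) − 9² = 6791651/14400.
p = ((-538)·(47653/14400) − 9·(-1727/60))/(6791651/14400) = -21906994/6791651; q = (167·(-1727/60) − 9·(-538))/(6791651/14400) = 506640/6791651.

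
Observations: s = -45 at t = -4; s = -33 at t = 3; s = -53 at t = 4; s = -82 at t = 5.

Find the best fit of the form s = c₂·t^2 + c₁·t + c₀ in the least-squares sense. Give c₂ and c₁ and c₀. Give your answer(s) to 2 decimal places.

c₂ = -2.93, c₁ = -1.13, c₀ = -2.65

Sums needed: Σt^2·t^2 = 1218, Σt^2·t = 152, Σt^2 = 66, Σt·t = 66, Σt = 8, Σ1 = 4.
And Σt^2·s = -3915, Σt·s = -541, Σs = -213.
XᵀX·[c₂, c₁, c₀]ᵀ = Xᵀs becomes [[1218, 152, 66]; [152, 66, 8]; [66, 8, 4]]·[c₂, c₁, c₀]ᵀ = [-3915, -541, -213]ᵀ.
Row-reducing yields c₂ = -709/242, c₁ = -273/242, c₀ = -321/121.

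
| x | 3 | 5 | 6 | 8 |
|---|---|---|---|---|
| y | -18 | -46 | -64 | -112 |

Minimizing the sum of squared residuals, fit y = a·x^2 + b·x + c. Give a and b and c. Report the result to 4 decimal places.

a = -1.6667, b = -0.4359, c = -1.7692

Normal-equation sums: Σx^2·x^2 = 6098, Σx^2·x = 880, Σx^2 = 134, Σx·x = 134, Σx = 22, Σ1 = 4.
Right-hand side: Σx^2·y = -10784, Σx·y = -1564, Σy = -240.
Normal equations: [[6098, 880, 134]; [880, 134, 22]; [134, 22, 4]]·[a, b, c]ᵀ = [-10784, -1564, -240]ᵀ.
Inverting the 3×3 Gram matrix, [a, b, c]ᵀ = [-5/3, -17/39, -23/13]ᵀ.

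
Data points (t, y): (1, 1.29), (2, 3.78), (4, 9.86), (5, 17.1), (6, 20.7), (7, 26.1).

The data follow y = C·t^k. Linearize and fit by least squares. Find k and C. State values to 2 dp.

Let Y = ln y. Fitting Y = k·ln t + ln C by least squares:
AᵀA = [[11.9895, 7.4265]; [7.4265, 6]], rhs = [20.4402, 13.0040]ᵀ  (here Σln t = 7.4265, Σ(ln t)² = 11.9895, Σln y = 13.0040, Σln t·ln y = 20.4402).
Δ = 11.9895·6 − (7.4265)² = 16.7835; k = (20.4402·6 − 7.4265·13.0040)/16.7835 = 1.55311, ln C = (11.9895·13.0040 − 7.4265·20.4402)/16.7835 = 0.24496, so C = exp(0.24496) = 1.27758.

k = 1.55, C = 1.28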